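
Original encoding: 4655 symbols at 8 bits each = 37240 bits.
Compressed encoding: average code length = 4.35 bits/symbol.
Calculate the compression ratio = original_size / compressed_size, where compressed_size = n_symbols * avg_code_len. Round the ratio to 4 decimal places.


original_size = n_symbols * orig_bits = 4655 * 8 = 37240 bits
compressed_size = n_symbols * avg_code_len = 4655 * 4.35 = 20249.25 bits
ratio = original_size / compressed_size = 37240 / 20249.25 = 1.8391

Compression ratio = 1.8391


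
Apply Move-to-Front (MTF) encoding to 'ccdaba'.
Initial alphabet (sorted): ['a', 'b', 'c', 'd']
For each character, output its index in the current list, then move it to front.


MTF encoding:
'c': index 2 in ['a', 'b', 'c', 'd'] -> ['c', 'a', 'b', 'd']
'c': index 0 in ['c', 'a', 'b', 'd'] -> ['c', 'a', 'b', 'd']
'd': index 3 in ['c', 'a', 'b', 'd'] -> ['d', 'c', 'a', 'b']
'a': index 2 in ['d', 'c', 'a', 'b'] -> ['a', 'd', 'c', 'b']
'b': index 3 in ['a', 'd', 'c', 'b'] -> ['b', 'a', 'd', 'c']
'a': index 1 in ['b', 'a', 'd', 'c'] -> ['a', 'b', 'd', 'c']


Output: [2, 0, 3, 2, 3, 1]


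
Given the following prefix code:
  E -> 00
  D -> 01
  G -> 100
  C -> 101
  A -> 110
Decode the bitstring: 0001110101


Decoding step by step:
Bits 00 -> E
Bits 01 -> D
Bits 110 -> A
Bits 101 -> C


Decoded message: EDAC


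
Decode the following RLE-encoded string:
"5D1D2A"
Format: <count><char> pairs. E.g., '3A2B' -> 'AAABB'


Expanding each <count><char> pair:
  5D -> 'DDDDD'
  1D -> 'D'
  2A -> 'AA'

Decoded = DDDDDDAA


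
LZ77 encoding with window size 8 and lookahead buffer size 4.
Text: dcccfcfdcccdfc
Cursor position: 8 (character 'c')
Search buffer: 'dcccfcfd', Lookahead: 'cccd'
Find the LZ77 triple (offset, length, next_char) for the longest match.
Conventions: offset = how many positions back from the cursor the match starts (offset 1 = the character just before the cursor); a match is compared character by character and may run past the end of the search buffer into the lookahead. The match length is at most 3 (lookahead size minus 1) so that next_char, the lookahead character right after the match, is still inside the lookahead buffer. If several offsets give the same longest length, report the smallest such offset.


Try each offset into the search buffer:
  offset=1 (pos 7, char 'd'): match length 0
  offset=2 (pos 6, char 'f'): match length 0
  offset=3 (pos 5, char 'c'): match length 1
  offset=4 (pos 4, char 'f'): match length 0
  offset=5 (pos 3, char 'c'): match length 1
  offset=6 (pos 2, char 'c'): match length 2
  offset=7 (pos 1, char 'c'): match length 3
  offset=8 (pos 0, char 'd'): match length 0
Longest match has length 3 at offset 7.
next_char = character at position 8 + 3 = 11 -> 'd'

Best match: offset=7, length=3 (matching 'ccc' starting at position 1)
LZ77 triple: (7, 3, 'd')


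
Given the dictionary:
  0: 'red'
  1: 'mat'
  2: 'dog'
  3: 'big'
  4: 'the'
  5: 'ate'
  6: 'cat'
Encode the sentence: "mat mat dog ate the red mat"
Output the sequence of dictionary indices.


Look up each word in the dictionary:
  'mat' -> 1
  'mat' -> 1
  'dog' -> 2
  'ate' -> 5
  'the' -> 4
  'red' -> 0
  'mat' -> 1

Encoded: [1, 1, 2, 5, 4, 0, 1]


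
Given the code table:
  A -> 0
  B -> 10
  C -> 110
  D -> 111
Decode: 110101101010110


Decoding:
110 -> C
10 -> B
110 -> C
10 -> B
10 -> B
110 -> C


Result: CBCBBC


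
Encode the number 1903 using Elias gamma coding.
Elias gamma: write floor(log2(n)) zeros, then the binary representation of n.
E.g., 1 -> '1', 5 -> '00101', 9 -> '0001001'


num_bits = floor(log2(1903)) + 1 = 11
leading_zeros = num_bits - 1 = 10
binary(1903) = 11101101111

Elias gamma(1903) = '0000000000' + '11101101111' = 000000000011101101111 (21 bits)


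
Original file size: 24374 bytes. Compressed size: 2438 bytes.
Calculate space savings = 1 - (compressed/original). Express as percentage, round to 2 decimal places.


ratio = compressed/original = 2438/24374 = 0.100025
savings = 1 - ratio = 1 - 0.100025 = 0.899975
as a percentage: 0.899975 * 100 = 90.0%

Space savings = 1 - 2438/24374 = 90.0%


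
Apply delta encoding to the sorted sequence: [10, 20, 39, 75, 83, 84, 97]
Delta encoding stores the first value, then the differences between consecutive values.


First value: 10
Deltas:
  20 - 10 = 10
  39 - 20 = 19
  75 - 39 = 36
  83 - 75 = 8
  84 - 83 = 1
  97 - 84 = 13


Delta encoded: [10, 10, 19, 36, 8, 1, 13]


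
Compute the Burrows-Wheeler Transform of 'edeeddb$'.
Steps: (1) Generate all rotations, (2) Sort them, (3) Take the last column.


Rotations (sorted):
  0: $edeeddb -> last char: b
  1: b$edeedd -> last char: d
  2: db$edeed -> last char: d
  3: ddb$edee -> last char: e
  4: deeddb$e -> last char: e
  5: eddb$ede -> last char: e
  6: edeeddb$ -> last char: $
  7: eeddb$ed -> last char: d


BWT = bddeee$d


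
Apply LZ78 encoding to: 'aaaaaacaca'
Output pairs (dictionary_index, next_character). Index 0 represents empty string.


LZ78 encoding steps:
Dictionary: {0: ''}
Step 1: w='' (idx 0), next='a' -> output (0, 'a'), add 'a' as idx 1
Step 2: w='a' (idx 1), next='a' -> output (1, 'a'), add 'aa' as idx 2
Step 3: w='aa' (idx 2), next='a' -> output (2, 'a'), add 'aaa' as idx 3
Step 4: w='' (idx 0), next='c' -> output (0, 'c'), add 'c' as idx 4
Step 5: w='a' (idx 1), next='c' -> output (1, 'c'), add 'ac' as idx 5
Step 6: w='a' (idx 1), end of input -> output (1, '')


Encoded: [(0, 'a'), (1, 'a'), (2, 'a'), (0, 'c'), (1, 'c'), (1, '')]


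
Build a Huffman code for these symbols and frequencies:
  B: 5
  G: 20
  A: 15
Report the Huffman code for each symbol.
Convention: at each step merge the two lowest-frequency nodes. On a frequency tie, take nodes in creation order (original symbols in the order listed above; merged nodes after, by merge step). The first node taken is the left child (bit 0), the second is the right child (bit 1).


Huffman tree construction:
Step 1: Merge B(5) + A(15) = 20
Step 2: Merge G(20) + (B+A)(20) = 40
Read each symbol's code off the tree from the root (left child = 0, right child = 1).

Codes:
  B: 10 (length 2)
  G: 0 (length 1)
  A: 11 (length 2)
Average code length: 60/40 = 1.5000 bits/symbol


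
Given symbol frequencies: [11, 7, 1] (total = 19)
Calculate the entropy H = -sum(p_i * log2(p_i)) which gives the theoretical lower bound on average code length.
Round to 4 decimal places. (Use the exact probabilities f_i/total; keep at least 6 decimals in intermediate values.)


Per-symbol terms -p_i * log2(p_i) with p_i = f_i/19:
  p = 11/19 = 0.578947: log2(p) = -0.788496, -p*log2(p) = 0.456498
  p = 7/19 = 0.368421: log2(p) = -1.440573, -p*log2(p) = 0.530737
  p = 1/19 = 0.052632: log2(p) = -4.247928, -p*log2(p) = 0.223575
H = 0.456498 + 0.530737 + 0.223575 = 1.210810

H = 1.2108 bits/symbol


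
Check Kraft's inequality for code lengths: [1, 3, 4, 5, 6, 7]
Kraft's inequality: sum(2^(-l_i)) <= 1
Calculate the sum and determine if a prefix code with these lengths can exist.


Sum = 2^(-1) + 2^(-3) + 2^(-4) + 2^(-5) + 2^(-6) + 2^(-7)
    = 0.5 + 0.125 + 0.0625 + 0.03125 + 0.015625 + 0.0078125
    = 95/128 = 0.7421875
Since 0.7421875 <= 1, Kraft's inequality IS satisfied.
A prefix code with these lengths CAN exist.

Kraft sum = 0.7421875. Satisfied.


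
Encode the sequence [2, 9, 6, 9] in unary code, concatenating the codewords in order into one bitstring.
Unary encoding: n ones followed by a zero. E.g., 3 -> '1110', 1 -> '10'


Encode each number as n ones followed by a terminating 0:
  2 -> 110 (3 bits)
  9 -> 1111111110 (10 bits)
  6 -> 1111110 (7 bits)
  9 -> 1111111110 (10 bits)
Total length = 3 + 10 + 7 + 10 = 30 bits.

Unary([2, 9, 6, 9]) = 110111111111011111101111111110 (30 bits)


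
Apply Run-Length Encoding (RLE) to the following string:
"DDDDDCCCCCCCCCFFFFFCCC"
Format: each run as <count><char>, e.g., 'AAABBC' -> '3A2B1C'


Scanning runs left to right:
  i=0: run of 'D' x 5 -> '5D'
  i=5: run of 'C' x 9 -> '9C'
  i=14: run of 'F' x 5 -> '5F'
  i=19: run of 'C' x 3 -> '3C'

RLE = 5D9C5F3C


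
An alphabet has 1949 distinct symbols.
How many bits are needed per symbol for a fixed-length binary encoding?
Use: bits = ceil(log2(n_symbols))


log2(1949) = 10.9285
Bracket: 2^10 = 1024 < 1949 <= 2^11 = 2048
So ceil(log2(1949)) = 11

bits = ceil(log2(1949)) = ceil(10.9285) = 11 bits


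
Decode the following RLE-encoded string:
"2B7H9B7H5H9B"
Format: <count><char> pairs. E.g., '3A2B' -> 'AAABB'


Expanding each <count><char> pair:
  2B -> 'BB'
  7H -> 'HHHHHHH'
  9B -> 'BBBBBBBBB'
  7H -> 'HHHHHHH'
  5H -> 'HHHHH'
  9B -> 'BBBBBBBBB'

Decoded = BBHHHHHHHBBBBBBBBBHHHHHHHHHHHHBBBBBBBBB


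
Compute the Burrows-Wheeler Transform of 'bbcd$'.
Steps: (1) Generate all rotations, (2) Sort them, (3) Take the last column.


Rotations (sorted):
  0: $bbcd -> last char: d
  1: bbcd$ -> last char: $
  2: bcd$b -> last char: b
  3: cd$bb -> last char: b
  4: d$bbc -> last char: c


BWT = d$bbc


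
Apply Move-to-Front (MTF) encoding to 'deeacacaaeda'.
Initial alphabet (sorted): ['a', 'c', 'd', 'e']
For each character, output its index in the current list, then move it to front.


MTF encoding:
'd': index 2 in ['a', 'c', 'd', 'e'] -> ['d', 'a', 'c', 'e']
'e': index 3 in ['d', 'a', 'c', 'e'] -> ['e', 'd', 'a', 'c']
'e': index 0 in ['e', 'd', 'a', 'c'] -> ['e', 'd', 'a', 'c']
'a': index 2 in ['e', 'd', 'a', 'c'] -> ['a', 'e', 'd', 'c']
'c': index 3 in ['a', 'e', 'd', 'c'] -> ['c', 'a', 'e', 'd']
'a': index 1 in ['c', 'a', 'e', 'd'] -> ['a', 'c', 'e', 'd']
'c': index 1 in ['a', 'c', 'e', 'd'] -> ['c', 'a', 'e', 'd']
'a': index 1 in ['c', 'a', 'e', 'd'] -> ['a', 'c', 'e', 'd']
'a': index 0 in ['a', 'c', 'e', 'd'] -> ['a', 'c', 'e', 'd']
'e': index 2 in ['a', 'c', 'e', 'd'] -> ['e', 'a', 'c', 'd']
'd': index 3 in ['e', 'a', 'c', 'd'] -> ['d', 'e', 'a', 'c']
'a': index 2 in ['d', 'e', 'a', 'c'] -> ['a', 'd', 'e', 'c']


Output: [2, 3, 0, 2, 3, 1, 1, 1, 0, 2, 3, 2]


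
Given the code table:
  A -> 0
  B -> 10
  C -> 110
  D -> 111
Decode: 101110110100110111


Decoding:
10 -> B
111 -> D
0 -> A
110 -> C
10 -> B
0 -> A
110 -> C
111 -> D


Result: BDACBACD


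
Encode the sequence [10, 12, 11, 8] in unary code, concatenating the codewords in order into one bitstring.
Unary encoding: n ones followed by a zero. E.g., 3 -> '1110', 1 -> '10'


Encode each number as n ones followed by a terminating 0:
  10 -> 11111111110 (11 bits)
  12 -> 1111111111110 (13 bits)
  11 -> 111111111110 (12 bits)
  8 -> 111111110 (9 bits)
Total length = 11 + 13 + 12 + 9 = 45 bits.

Unary([10, 12, 11, 8]) = 111111111101111111111110111111111110111111110 (45 bits)


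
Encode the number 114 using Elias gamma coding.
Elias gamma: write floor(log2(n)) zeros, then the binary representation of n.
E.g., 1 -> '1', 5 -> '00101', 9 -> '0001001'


num_bits = floor(log2(114)) + 1 = 7
leading_zeros = num_bits - 1 = 6
binary(114) = 1110010

Elias gamma(114) = '000000' + '1110010' = 0000001110010 (13 bits)


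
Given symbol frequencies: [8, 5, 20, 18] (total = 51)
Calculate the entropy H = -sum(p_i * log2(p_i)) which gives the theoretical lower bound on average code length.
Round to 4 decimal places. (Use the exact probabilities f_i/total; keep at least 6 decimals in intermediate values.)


Per-symbol terms -p_i * log2(p_i) with p_i = f_i/51:
  p = 8/51 = 0.156863: log2(p) = -2.672425, -p*log2(p) = 0.419204
  p = 5/51 = 0.098039: log2(p) = -3.350497, -p*log2(p) = 0.328480
  p = 20/51 = 0.392157: log2(p) = -1.350497, -p*log2(p) = 0.529607
  p = 18/51 = 0.352941: log2(p) = -1.502500, -p*log2(p) = 0.530294
H = 0.419204 + 0.328480 + 0.529607 + 0.530294 = 1.807585

H = 1.8076 bits/symbol


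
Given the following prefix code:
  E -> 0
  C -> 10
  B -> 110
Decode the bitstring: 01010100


Decoding step by step:
Bits 0 -> E
Bits 10 -> C
Bits 10 -> C
Bits 10 -> C
Bits 0 -> E


Decoded message: ECCCE


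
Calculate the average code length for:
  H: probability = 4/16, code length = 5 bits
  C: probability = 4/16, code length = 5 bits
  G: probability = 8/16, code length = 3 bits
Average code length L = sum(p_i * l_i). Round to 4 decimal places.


Weighted contributions p_i * l_i:
  H: (4/16) * 5 = 20/16
  C: (4/16) * 5 = 20/16
  G: (8/16) * 3 = 24/16
Sum = (20 + 20 + 24)/16 = 64/16

L = 64/16 = 4.0000 bits/symbol


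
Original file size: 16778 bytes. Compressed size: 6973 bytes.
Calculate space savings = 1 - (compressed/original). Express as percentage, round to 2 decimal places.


ratio = compressed/original = 6973/16778 = 0.415604
savings = 1 - ratio = 1 - 0.415604 = 0.584396
as a percentage: 0.584396 * 100 = 58.44%

Space savings = 1 - 6973/16778 = 58.44%


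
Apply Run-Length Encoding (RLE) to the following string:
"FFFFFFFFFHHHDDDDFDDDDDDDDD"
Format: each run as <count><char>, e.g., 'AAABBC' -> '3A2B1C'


Scanning runs left to right:
  i=0: run of 'F' x 9 -> '9F'
  i=9: run of 'H' x 3 -> '3H'
  i=12: run of 'D' x 4 -> '4D'
  i=16: run of 'F' x 1 -> '1F'
  i=17: run of 'D' x 9 -> '9D'

RLE = 9F3H4D1F9D


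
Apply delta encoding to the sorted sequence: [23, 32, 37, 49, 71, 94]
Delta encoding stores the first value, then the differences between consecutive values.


First value: 23
Deltas:
  32 - 23 = 9
  37 - 32 = 5
  49 - 37 = 12
  71 - 49 = 22
  94 - 71 = 23


Delta encoded: [23, 9, 5, 12, 22, 23]


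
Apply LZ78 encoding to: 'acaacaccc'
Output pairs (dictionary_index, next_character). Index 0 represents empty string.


LZ78 encoding steps:
Dictionary: {0: ''}
Step 1: w='' (idx 0), next='a' -> output (0, 'a'), add 'a' as idx 1
Step 2: w='' (idx 0), next='c' -> output (0, 'c'), add 'c' as idx 2
Step 3: w='a' (idx 1), next='a' -> output (1, 'a'), add 'aa' as idx 3
Step 4: w='c' (idx 2), next='a' -> output (2, 'a'), add 'ca' as idx 4
Step 5: w='c' (idx 2), next='c' -> output (2, 'c'), add 'cc' as idx 5
Step 6: w='c' (idx 2), end of input -> output (2, '')


Encoded: [(0, 'a'), (0, 'c'), (1, 'a'), (2, 'a'), (2, 'c'), (2, '')]


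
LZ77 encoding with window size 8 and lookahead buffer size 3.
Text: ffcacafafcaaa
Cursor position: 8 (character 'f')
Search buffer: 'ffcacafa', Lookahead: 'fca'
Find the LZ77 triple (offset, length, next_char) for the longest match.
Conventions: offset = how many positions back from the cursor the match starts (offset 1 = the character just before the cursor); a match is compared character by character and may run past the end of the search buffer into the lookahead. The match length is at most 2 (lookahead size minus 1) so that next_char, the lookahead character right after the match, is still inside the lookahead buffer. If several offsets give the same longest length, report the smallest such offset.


Try each offset into the search buffer:
  offset=1 (pos 7, char 'a'): match length 0
  offset=2 (pos 6, char 'f'): match length 1
  offset=3 (pos 5, char 'a'): match length 0
  offset=4 (pos 4, char 'c'): match length 0
  offset=5 (pos 3, char 'a'): match length 0
  offset=6 (pos 2, char 'c'): match length 0
  offset=7 (pos 1, char 'f'): match length 2
  offset=8 (pos 0, char 'f'): match length 1
Longest match has length 2 at offset 7.
next_char = character at position 8 + 2 = 10 -> 'a'

Best match: offset=7, length=2 (matching 'fc' starting at position 1)
LZ77 triple: (7, 2, 'a')


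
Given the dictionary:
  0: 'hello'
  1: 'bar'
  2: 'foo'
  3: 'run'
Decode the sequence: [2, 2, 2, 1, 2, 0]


Look up each index in the dictionary:
  2 -> 'foo'
  2 -> 'foo'
  2 -> 'foo'
  1 -> 'bar'
  2 -> 'foo'
  0 -> 'hello'

Decoded: "foo foo foo bar foo hello"


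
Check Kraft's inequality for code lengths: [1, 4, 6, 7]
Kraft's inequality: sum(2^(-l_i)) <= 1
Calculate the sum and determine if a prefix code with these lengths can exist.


Sum = 2^(-1) + 2^(-4) + 2^(-6) + 2^(-7)
    = 0.5 + 0.0625 + 0.015625 + 0.0078125
    = 75/128 = 0.5859375
Since 0.5859375 <= 1, Kraft's inequality IS satisfied.
A prefix code with these lengths CAN exist.

Kraft sum = 0.5859375. Satisfied.


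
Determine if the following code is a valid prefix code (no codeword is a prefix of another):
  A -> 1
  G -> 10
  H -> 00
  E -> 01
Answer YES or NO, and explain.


Checking each pair (does one codeword prefix another?):
  A='1' vs G='10': prefix -- VIOLATION

NO -- this is NOT a valid prefix code. A (1) is a prefix of G (10).


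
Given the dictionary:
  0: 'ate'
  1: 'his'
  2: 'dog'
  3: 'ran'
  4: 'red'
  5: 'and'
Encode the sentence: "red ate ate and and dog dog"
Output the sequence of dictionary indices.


Look up each word in the dictionary:
  'red' -> 4
  'ate' -> 0
  'ate' -> 0
  'and' -> 5
  'and' -> 5
  'dog' -> 2
  'dog' -> 2

Encoded: [4, 0, 0, 5, 5, 2, 2]


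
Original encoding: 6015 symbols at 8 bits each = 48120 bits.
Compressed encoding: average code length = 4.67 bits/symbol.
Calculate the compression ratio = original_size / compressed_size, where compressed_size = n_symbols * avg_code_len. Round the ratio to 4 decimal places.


original_size = n_symbols * orig_bits = 6015 * 8 = 48120 bits
compressed_size = n_symbols * avg_code_len = 6015 * 4.67 = 28090.05 bits
ratio = original_size / compressed_size = 48120 / 28090.05 = 1.7131

Compression ratio = 1.7131


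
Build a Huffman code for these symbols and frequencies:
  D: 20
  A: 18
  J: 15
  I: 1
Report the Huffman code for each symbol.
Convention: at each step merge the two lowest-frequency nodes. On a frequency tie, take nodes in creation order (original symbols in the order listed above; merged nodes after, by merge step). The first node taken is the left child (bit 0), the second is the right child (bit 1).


Huffman tree construction:
Step 1: Merge I(1) + J(15) = 16
Step 2: Merge (I+J)(16) + A(18) = 34
Step 3: Merge D(20) + ((I+J)+A)(34) = 54
Read each symbol's code off the tree from the root (left child = 0, right child = 1).

Codes:
  D: 0 (length 1)
  A: 11 (length 2)
  J: 101 (length 3)
  I: 100 (length 3)
Average code length: 104/54 = 1.9259 bits/symbol


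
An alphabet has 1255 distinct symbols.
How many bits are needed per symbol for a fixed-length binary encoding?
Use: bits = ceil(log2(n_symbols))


log2(1255) = 10.2935
Bracket: 2^10 = 1024 < 1255 <= 2^11 = 2048
So ceil(log2(1255)) = 11

bits = ceil(log2(1255)) = ceil(10.2935) = 11 bits


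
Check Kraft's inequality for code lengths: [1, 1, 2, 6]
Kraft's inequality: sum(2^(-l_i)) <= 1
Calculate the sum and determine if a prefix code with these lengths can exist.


Sum = 2^(-1) + 2^(-1) + 2^(-2) + 2^(-6)
    = 0.5 + 0.5 + 0.25 + 0.015625
    = 81/64 = 1.265625
Since 1.265625 > 1, Kraft's inequality is NOT satisfied.
A prefix code with these lengths CANNOT exist.

Kraft sum = 1.265625. Not satisfied.


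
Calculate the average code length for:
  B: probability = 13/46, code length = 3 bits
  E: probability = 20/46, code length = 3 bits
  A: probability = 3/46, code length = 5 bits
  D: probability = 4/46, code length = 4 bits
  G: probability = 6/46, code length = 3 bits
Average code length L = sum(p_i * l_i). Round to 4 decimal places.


Weighted contributions p_i * l_i:
  B: (13/46) * 3 = 39/46
  E: (20/46) * 3 = 60/46
  A: (3/46) * 5 = 15/46
  D: (4/46) * 4 = 16/46
  G: (6/46) * 3 = 18/46
Sum = (39 + 60 + 15 + 16 + 18)/46 = 148/46

L = 148/46 = 3.2174 bits/symbol


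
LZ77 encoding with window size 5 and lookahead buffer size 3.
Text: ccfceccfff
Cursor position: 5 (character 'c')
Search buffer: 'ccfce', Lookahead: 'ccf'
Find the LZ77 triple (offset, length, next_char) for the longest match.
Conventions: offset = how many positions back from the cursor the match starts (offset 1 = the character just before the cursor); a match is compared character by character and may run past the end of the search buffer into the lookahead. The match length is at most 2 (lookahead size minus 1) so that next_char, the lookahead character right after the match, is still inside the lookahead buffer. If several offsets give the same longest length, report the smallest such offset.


Try each offset into the search buffer:
  offset=1 (pos 4, char 'e'): match length 0
  offset=2 (pos 3, char 'c'): match length 1
  offset=3 (pos 2, char 'f'): match length 0
  offset=4 (pos 1, char 'c'): match length 1
  offset=5 (pos 0, char 'c'): match length 2
Longest match has length 2 at offset 5.
next_char = character at position 5 + 2 = 7 -> 'f'

Best match: offset=5, length=2 (matching 'cc' starting at position 0)
LZ77 triple: (5, 2, 'f')


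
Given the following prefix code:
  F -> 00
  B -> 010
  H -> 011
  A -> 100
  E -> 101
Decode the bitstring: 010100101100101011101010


Decoding step by step:
Bits 010 -> B
Bits 100 -> A
Bits 101 -> E
Bits 100 -> A
Bits 101 -> E
Bits 011 -> H
Bits 101 -> E
Bits 010 -> B


Decoded message: BAEAEHEB


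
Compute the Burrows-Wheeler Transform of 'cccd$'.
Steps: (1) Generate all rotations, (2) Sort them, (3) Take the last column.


Rotations (sorted):
  0: $cccd -> last char: d
  1: cccd$ -> last char: $
  2: ccd$c -> last char: c
  3: cd$cc -> last char: c
  4: d$ccc -> last char: c


BWT = d$ccc


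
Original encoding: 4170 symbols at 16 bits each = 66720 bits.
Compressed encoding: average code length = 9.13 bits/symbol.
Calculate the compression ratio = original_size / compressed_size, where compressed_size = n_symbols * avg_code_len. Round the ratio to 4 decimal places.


original_size = n_symbols * orig_bits = 4170 * 16 = 66720 bits
compressed_size = n_symbols * avg_code_len = 4170 * 9.13 = 38072.1 bits
ratio = original_size / compressed_size = 66720 / 38072.1 = 1.7525

Compression ratio = 1.7525


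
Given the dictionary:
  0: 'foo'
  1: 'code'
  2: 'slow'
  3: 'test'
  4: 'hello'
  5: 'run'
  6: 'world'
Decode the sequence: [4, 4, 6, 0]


Look up each index in the dictionary:
  4 -> 'hello'
  4 -> 'hello'
  6 -> 'world'
  0 -> 'foo'

Decoded: "hello hello world foo"


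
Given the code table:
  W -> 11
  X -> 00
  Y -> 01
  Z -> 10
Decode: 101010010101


Decoding:
10 -> Z
10 -> Z
10 -> Z
01 -> Y
01 -> Y
01 -> Y


Result: ZZZYYY


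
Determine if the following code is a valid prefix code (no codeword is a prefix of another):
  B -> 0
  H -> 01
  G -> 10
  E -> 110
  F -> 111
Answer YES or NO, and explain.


Checking each pair (does one codeword prefix another?):
  B='0' vs H='01': prefix -- VIOLATION

NO -- this is NOT a valid prefix code. B (0) is a prefix of H (01).


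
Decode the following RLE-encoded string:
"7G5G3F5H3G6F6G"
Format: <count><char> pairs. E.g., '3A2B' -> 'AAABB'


Expanding each <count><char> pair:
  7G -> 'GGGGGGG'
  5G -> 'GGGGG'
  3F -> 'FFF'
  5H -> 'HHHHH'
  3G -> 'GGG'
  6F -> 'FFFFFF'
  6G -> 'GGGGGG'

Decoded = GGGGGGGGGGGGFFFHHHHHGGGFFFFFFGGGGGG


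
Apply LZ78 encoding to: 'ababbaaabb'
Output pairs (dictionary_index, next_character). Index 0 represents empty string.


LZ78 encoding steps:
Dictionary: {0: ''}
Step 1: w='' (idx 0), next='a' -> output (0, 'a'), add 'a' as idx 1
Step 2: w='' (idx 0), next='b' -> output (0, 'b'), add 'b' as idx 2
Step 3: w='a' (idx 1), next='b' -> output (1, 'b'), add 'ab' as idx 3
Step 4: w='b' (idx 2), next='a' -> output (2, 'a'), add 'ba' as idx 4
Step 5: w='a' (idx 1), next='a' -> output (1, 'a'), add 'aa' as idx 5
Step 6: w='b' (idx 2), next='b' -> output (2, 'b'), add 'bb' as idx 6


Encoded: [(0, 'a'), (0, 'b'), (1, 'b'), (2, 'a'), (1, 'a'), (2, 'b')]


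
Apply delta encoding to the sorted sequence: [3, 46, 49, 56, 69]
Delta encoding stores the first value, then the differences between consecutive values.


First value: 3
Deltas:
  46 - 3 = 43
  49 - 46 = 3
  56 - 49 = 7
  69 - 56 = 13


Delta encoded: [3, 43, 3, 7, 13]


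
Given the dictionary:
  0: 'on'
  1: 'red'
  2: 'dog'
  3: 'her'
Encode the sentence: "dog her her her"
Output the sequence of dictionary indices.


Look up each word in the dictionary:
  'dog' -> 2
  'her' -> 3
  'her' -> 3
  'her' -> 3

Encoded: [2, 3, 3, 3]


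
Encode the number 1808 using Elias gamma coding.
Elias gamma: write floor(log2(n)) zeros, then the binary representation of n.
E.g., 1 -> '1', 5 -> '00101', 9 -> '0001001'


num_bits = floor(log2(1808)) + 1 = 11
leading_zeros = num_bits - 1 = 10
binary(1808) = 11100010000

Elias gamma(1808) = '0000000000' + '11100010000' = 000000000011100010000 (21 bits)


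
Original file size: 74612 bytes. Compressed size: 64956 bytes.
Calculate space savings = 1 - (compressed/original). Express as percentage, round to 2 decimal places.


ratio = compressed/original = 64956/74612 = 0.870584
savings = 1 - ratio = 1 - 0.870584 = 0.129416
as a percentage: 0.129416 * 100 = 12.94%

Space savings = 1 - 64956/74612 = 12.94%


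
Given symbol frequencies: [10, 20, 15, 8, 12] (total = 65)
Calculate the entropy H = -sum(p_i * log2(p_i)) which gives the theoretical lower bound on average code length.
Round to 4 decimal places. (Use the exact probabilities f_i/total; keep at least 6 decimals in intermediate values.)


Per-symbol terms -p_i * log2(p_i) with p_i = f_i/65:
  p = 10/65 = 0.153846: log2(p) = -2.700440, -p*log2(p) = 0.415452
  p = 20/65 = 0.307692: log2(p) = -1.700440, -p*log2(p) = 0.523212
  p = 15/65 = 0.230769: log2(p) = -2.115477, -p*log2(p) = 0.488187
  p = 8/65 = 0.123077: log2(p) = -3.022368, -p*log2(p) = 0.371984
  p = 12/65 = 0.184615: log2(p) = -2.437405, -p*log2(p) = 0.449983
H = 0.415452 + 0.523212 + 0.488187 + 0.371984 + 0.449983 = 2.248818

H = 2.2488 bits/symbol


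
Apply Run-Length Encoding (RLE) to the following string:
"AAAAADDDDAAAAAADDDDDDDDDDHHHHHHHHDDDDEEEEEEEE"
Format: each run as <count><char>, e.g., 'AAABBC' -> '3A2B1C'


Scanning runs left to right:
  i=0: run of 'A' x 5 -> '5A'
  i=5: run of 'D' x 4 -> '4D'
  i=9: run of 'A' x 6 -> '6A'
  i=15: run of 'D' x 10 -> '10D'
  i=25: run of 'H' x 8 -> '8H'
  i=33: run of 'D' x 4 -> '4D'
  i=37: run of 'E' x 8 -> '8E'

RLE = 5A4D6A10D8H4D8E


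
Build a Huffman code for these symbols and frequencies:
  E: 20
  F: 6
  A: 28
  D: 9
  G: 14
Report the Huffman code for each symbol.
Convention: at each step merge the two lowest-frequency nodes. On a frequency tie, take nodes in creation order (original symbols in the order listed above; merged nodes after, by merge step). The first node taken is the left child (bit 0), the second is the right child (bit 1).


Huffman tree construction:
Step 1: Merge F(6) + D(9) = 15
Step 2: Merge G(14) + (F+D)(15) = 29
Step 3: Merge E(20) + A(28) = 48
Step 4: Merge (G+(F+D))(29) + (E+A)(48) = 77
Read each symbol's code off the tree from the root (left child = 0, right child = 1).

Codes:
  E: 10 (length 2)
  F: 010 (length 3)
  A: 11 (length 2)
  D: 011 (length 3)
  G: 00 (length 2)
Average code length: 169/77 = 2.1948 bits/symbol


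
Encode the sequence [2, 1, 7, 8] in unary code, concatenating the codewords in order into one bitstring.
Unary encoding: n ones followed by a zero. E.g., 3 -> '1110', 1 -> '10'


Encode each number as n ones followed by a terminating 0:
  2 -> 110 (3 bits)
  1 -> 10 (2 bits)
  7 -> 11111110 (8 bits)
  8 -> 111111110 (9 bits)
Total length = 3 + 2 + 8 + 9 = 22 bits.

Unary([2, 1, 7, 8]) = 1101011111110111111110 (22 bits)


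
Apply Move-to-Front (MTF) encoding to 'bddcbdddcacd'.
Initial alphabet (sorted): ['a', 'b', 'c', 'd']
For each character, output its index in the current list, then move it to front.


MTF encoding:
'b': index 1 in ['a', 'b', 'c', 'd'] -> ['b', 'a', 'c', 'd']
'd': index 3 in ['b', 'a', 'c', 'd'] -> ['d', 'b', 'a', 'c']
'd': index 0 in ['d', 'b', 'a', 'c'] -> ['d', 'b', 'a', 'c']
'c': index 3 in ['d', 'b', 'a', 'c'] -> ['c', 'd', 'b', 'a']
'b': index 2 in ['c', 'd', 'b', 'a'] -> ['b', 'c', 'd', 'a']
'd': index 2 in ['b', 'c', 'd', 'a'] -> ['d', 'b', 'c', 'a']
'd': index 0 in ['d', 'b', 'c', 'a'] -> ['d', 'b', 'c', 'a']
'd': index 0 in ['d', 'b', 'c', 'a'] -> ['d', 'b', 'c', 'a']
'c': index 2 in ['d', 'b', 'c', 'a'] -> ['c', 'd', 'b', 'a']
'a': index 3 in ['c', 'd', 'b', 'a'] -> ['a', 'c', 'd', 'b']
'c': index 1 in ['a', 'c', 'd', 'b'] -> ['c', 'a', 'd', 'b']
'd': index 2 in ['c', 'a', 'd', 'b'] -> ['d', 'c', 'a', 'b']


Output: [1, 3, 0, 3, 2, 2, 0, 0, 2, 3, 1, 2]


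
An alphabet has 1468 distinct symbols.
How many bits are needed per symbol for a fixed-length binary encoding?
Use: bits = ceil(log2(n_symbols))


log2(1468) = 10.5196
Bracket: 2^10 = 1024 < 1468 <= 2^11 = 2048
So ceil(log2(1468)) = 11

bits = ceil(log2(1468)) = ceil(10.5196) = 11 bits


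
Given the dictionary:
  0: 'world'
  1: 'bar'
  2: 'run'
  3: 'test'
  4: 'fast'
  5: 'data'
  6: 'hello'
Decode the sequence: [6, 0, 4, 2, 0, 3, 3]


Look up each index in the dictionary:
  6 -> 'hello'
  0 -> 'world'
  4 -> 'fast'
  2 -> 'run'
  0 -> 'world'
  3 -> 'test'
  3 -> 'test'

Decoded: "hello world fast run world test test"


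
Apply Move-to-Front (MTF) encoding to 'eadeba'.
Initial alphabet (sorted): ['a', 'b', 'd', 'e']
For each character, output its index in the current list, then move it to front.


MTF encoding:
'e': index 3 in ['a', 'b', 'd', 'e'] -> ['e', 'a', 'b', 'd']
'a': index 1 in ['e', 'a', 'b', 'd'] -> ['a', 'e', 'b', 'd']
'd': index 3 in ['a', 'e', 'b', 'd'] -> ['d', 'a', 'e', 'b']
'e': index 2 in ['d', 'a', 'e', 'b'] -> ['e', 'd', 'a', 'b']
'b': index 3 in ['e', 'd', 'a', 'b'] -> ['b', 'e', 'd', 'a']
'a': index 3 in ['b', 'e', 'd', 'a'] -> ['a', 'b', 'e', 'd']


Output: [3, 1, 3, 2, 3, 3]


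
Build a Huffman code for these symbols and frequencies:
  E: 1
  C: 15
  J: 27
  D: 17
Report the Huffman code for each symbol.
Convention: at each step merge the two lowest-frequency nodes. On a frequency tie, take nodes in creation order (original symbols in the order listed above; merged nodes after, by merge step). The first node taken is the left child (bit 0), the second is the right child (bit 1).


Huffman tree construction:
Step 1: Merge E(1) + C(15) = 16
Step 2: Merge (E+C)(16) + D(17) = 33
Step 3: Merge J(27) + ((E+C)+D)(33) = 60
Read each symbol's code off the tree from the root (left child = 0, right child = 1).

Codes:
  E: 100 (length 3)
  C: 101 (length 3)
  J: 0 (length 1)
  D: 11 (length 2)
Average code length: 109/60 = 1.8167 bits/symbol


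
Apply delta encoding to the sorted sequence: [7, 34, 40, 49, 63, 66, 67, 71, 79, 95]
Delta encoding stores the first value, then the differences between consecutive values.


First value: 7
Deltas:
  34 - 7 = 27
  40 - 34 = 6
  49 - 40 = 9
  63 - 49 = 14
  66 - 63 = 3
  67 - 66 = 1
  71 - 67 = 4
  79 - 71 = 8
  95 - 79 = 16


Delta encoded: [7, 27, 6, 9, 14, 3, 1, 4, 8, 16]


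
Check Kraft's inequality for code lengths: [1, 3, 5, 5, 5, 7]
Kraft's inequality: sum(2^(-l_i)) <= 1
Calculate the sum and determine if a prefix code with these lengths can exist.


Sum = 2^(-1) + 2^(-3) + 2^(-5) + 2^(-5) + 2^(-5) + 2^(-7)
    = 0.5 + 0.125 + 0.03125 + 0.03125 + 0.03125 + 0.0078125
    = 93/128 = 0.7265625
Since 0.7265625 <= 1, Kraft's inequality IS satisfied.
A prefix code with these lengths CAN exist.

Kraft sum = 0.7265625. Satisfied.


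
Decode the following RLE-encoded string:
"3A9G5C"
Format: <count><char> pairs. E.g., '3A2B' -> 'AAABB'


Expanding each <count><char> pair:
  3A -> 'AAA'
  9G -> 'GGGGGGGGG'
  5C -> 'CCCCC'

Decoded = AAAGGGGGGGGGCCCCC


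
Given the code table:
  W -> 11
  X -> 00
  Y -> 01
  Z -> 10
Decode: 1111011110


Decoding:
11 -> W
11 -> W
01 -> Y
11 -> W
10 -> Z


Result: WWYWZ


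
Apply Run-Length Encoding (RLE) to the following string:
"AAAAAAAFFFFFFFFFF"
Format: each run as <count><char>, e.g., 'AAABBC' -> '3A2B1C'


Scanning runs left to right:
  i=0: run of 'A' x 7 -> '7A'
  i=7: run of 'F' x 10 -> '10F'

RLE = 7A10F


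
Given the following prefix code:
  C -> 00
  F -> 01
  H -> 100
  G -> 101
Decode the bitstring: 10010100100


Decoding step by step:
Bits 100 -> H
Bits 101 -> G
Bits 00 -> C
Bits 100 -> H


Decoded message: HGCH


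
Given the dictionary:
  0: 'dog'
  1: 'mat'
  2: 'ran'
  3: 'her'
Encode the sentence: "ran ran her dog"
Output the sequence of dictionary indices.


Look up each word in the dictionary:
  'ran' -> 2
  'ran' -> 2
  'her' -> 3
  'dog' -> 0

Encoded: [2, 2, 3, 0]


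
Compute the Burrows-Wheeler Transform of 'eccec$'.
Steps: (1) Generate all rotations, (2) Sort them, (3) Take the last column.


Rotations (sorted):
  0: $eccec -> last char: c
  1: c$ecce -> last char: e
  2: ccec$e -> last char: e
  3: cec$ec -> last char: c
  4: ec$ecc -> last char: c
  5: eccec$ -> last char: $


BWT = ceecc$


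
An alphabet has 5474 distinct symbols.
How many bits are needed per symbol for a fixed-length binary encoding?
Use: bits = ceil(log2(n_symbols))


log2(5474) = 12.4184
Bracket: 2^12 = 4096 < 5474 <= 2^13 = 8192
So ceil(log2(5474)) = 13

bits = ceil(log2(5474)) = ceil(12.4184) = 13 bits


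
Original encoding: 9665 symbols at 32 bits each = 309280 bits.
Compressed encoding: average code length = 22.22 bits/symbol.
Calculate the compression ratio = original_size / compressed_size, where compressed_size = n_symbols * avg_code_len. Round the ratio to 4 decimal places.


original_size = n_symbols * orig_bits = 9665 * 32 = 309280 bits
compressed_size = n_symbols * avg_code_len = 9665 * 22.22 = 214756.3 bits
ratio = original_size / compressed_size = 309280 / 214756.3 = 1.4401

Compression ratio = 1.4401


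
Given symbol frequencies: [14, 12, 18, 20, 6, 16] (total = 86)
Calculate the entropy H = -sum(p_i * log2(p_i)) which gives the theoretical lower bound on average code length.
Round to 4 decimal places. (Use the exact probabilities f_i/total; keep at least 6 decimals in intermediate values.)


Per-symbol terms -p_i * log2(p_i) with p_i = f_i/86:
  p = 14/86 = 0.162791: log2(p) = -2.618910, -p*log2(p) = 0.426334
  p = 12/86 = 0.139535: log2(p) = -2.841302, -p*log2(p) = 0.396461
  p = 18/86 = 0.209302: log2(p) = -2.256340, -p*log2(p) = 0.472257
  p = 20/86 = 0.232558: log2(p) = -2.104337, -p*log2(p) = 0.489381
  p = 6/86 = 0.069767: log2(p) = -3.841302, -p*log2(p) = 0.267998
  p = 16/86 = 0.186047: log2(p) = -2.426265, -p*log2(p) = 0.451398
H = 0.426334 + 0.396461 + 0.472257 + 0.489381 + 0.267998 + 0.451398 = 2.503829

H = 2.5038 bits/symbol


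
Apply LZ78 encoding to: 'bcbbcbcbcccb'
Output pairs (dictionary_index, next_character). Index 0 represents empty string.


LZ78 encoding steps:
Dictionary: {0: ''}
Step 1: w='' (idx 0), next='b' -> output (0, 'b'), add 'b' as idx 1
Step 2: w='' (idx 0), next='c' -> output (0, 'c'), add 'c' as idx 2
Step 3: w='b' (idx 1), next='b' -> output (1, 'b'), add 'bb' as idx 3
Step 4: w='c' (idx 2), next='b' -> output (2, 'b'), add 'cb' as idx 4
Step 5: w='cb' (idx 4), next='c' -> output (4, 'c'), add 'cbc' as idx 5
Step 6: w='c' (idx 2), next='c' -> output (2, 'c'), add 'cc' as idx 6
Step 7: w='b' (idx 1), end of input -> output (1, '')


Encoded: [(0, 'b'), (0, 'c'), (1, 'b'), (2, 'b'), (4, 'c'), (2, 'c'), (1, '')]


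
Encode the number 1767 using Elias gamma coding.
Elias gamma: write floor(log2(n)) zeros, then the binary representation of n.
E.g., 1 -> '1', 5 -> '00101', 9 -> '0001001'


num_bits = floor(log2(1767)) + 1 = 11
leading_zeros = num_bits - 1 = 10
binary(1767) = 11011100111

Elias gamma(1767) = '0000000000' + '11011100111' = 000000000011011100111 (21 bits)


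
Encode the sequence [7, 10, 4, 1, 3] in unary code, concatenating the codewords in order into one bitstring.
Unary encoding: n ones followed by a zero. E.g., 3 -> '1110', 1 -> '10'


Encode each number as n ones followed by a terminating 0:
  7 -> 11111110 (8 bits)
  10 -> 11111111110 (11 bits)
  4 -> 11110 (5 bits)
  1 -> 10 (2 bits)
  3 -> 1110 (4 bits)
Total length = 8 + 11 + 5 + 2 + 4 = 30 bits.

Unary([7, 10, 4, 1, 3]) = 111111101111111111011110101110 (30 bits)


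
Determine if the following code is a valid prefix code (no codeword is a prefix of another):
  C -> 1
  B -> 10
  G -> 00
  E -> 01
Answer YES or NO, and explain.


Checking each pair (does one codeword prefix another?):
  C='1' vs B='10': prefix -- VIOLATION

NO -- this is NOT a valid prefix code. C (1) is a prefix of B (10).


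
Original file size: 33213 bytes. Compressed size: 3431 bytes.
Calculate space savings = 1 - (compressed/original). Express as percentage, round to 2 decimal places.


ratio = compressed/original = 3431/33213 = 0.103303
savings = 1 - ratio = 1 - 0.103303 = 0.896697
as a percentage: 0.896697 * 100 = 89.67%

Space savings = 1 - 3431/33213 = 89.67%


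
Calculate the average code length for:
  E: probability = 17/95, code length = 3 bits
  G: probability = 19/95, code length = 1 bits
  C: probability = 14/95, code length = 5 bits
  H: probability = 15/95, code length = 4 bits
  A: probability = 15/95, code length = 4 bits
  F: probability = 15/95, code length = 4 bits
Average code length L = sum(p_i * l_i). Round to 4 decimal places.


Weighted contributions p_i * l_i:
  E: (17/95) * 3 = 51/95
  G: (19/95) * 1 = 19/95
  C: (14/95) * 5 = 70/95
  H: (15/95) * 4 = 60/95
  A: (15/95) * 4 = 60/95
  F: (15/95) * 4 = 60/95
Sum = (51 + 19 + 70 + 60 + 60 + 60)/95 = 320/95

L = 320/95 = 3.3684 bits/symbol


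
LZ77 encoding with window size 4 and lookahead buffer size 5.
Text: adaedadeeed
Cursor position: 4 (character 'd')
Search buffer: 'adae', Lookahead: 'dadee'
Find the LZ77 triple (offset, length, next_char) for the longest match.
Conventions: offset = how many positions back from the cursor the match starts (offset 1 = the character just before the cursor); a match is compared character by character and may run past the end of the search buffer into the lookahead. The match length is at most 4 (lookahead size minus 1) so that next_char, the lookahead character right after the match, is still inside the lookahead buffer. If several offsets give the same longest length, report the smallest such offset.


Try each offset into the search buffer:
  offset=1 (pos 3, char 'e'): match length 0
  offset=2 (pos 2, char 'a'): match length 0
  offset=3 (pos 1, char 'd'): match length 2
  offset=4 (pos 0, char 'a'): match length 0
Longest match has length 2 at offset 3.
next_char = character at position 4 + 2 = 6 -> 'd'

Best match: offset=3, length=2 (matching 'da' starting at position 1)
LZ77 triple: (3, 2, 'd')


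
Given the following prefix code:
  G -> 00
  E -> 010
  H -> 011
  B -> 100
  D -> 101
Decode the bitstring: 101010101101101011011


Decoding step by step:
Bits 101 -> D
Bits 010 -> E
Bits 101 -> D
Bits 101 -> D
Bits 101 -> D
Bits 011 -> H
Bits 011 -> H


Decoded message: DEDDDHH


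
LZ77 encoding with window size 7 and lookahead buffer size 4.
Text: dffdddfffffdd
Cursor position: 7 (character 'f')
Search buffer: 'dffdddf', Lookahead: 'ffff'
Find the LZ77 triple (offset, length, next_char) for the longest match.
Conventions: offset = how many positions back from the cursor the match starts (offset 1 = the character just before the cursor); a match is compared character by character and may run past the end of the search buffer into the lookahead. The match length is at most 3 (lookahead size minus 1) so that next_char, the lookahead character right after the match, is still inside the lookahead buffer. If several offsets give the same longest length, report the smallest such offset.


Try each offset into the search buffer:
  offset=1 (pos 6, char 'f'): match length 3
  offset=2 (pos 5, char 'd'): match length 0
  offset=3 (pos 4, char 'd'): match length 0
  offset=4 (pos 3, char 'd'): match length 0
  offset=5 (pos 2, char 'f'): match length 1
  offset=6 (pos 1, char 'f'): match length 2
  offset=7 (pos 0, char 'd'): match length 0
Longest match has length 3 at offset 1.
next_char = character at position 7 + 3 = 10 -> 'f'

Best match: offset=1, length=3 (matching 'fff' starting at position 6)
LZ77 triple: (1, 3, 'f')


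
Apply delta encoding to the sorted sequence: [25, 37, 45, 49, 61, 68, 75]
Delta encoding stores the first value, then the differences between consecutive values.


First value: 25
Deltas:
  37 - 25 = 12
  45 - 37 = 8
  49 - 45 = 4
  61 - 49 = 12
  68 - 61 = 7
  75 - 68 = 7


Delta encoded: [25, 12, 8, 4, 12, 7, 7]


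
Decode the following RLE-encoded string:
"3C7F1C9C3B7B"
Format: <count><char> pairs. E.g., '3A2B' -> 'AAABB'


Expanding each <count><char> pair:
  3C -> 'CCC'
  7F -> 'FFFFFFF'
  1C -> 'C'
  9C -> 'CCCCCCCCC'
  3B -> 'BBB'
  7B -> 'BBBBBBB'

Decoded = CCCFFFFFFFCCCCCCCCCCBBBBBBBBBB
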